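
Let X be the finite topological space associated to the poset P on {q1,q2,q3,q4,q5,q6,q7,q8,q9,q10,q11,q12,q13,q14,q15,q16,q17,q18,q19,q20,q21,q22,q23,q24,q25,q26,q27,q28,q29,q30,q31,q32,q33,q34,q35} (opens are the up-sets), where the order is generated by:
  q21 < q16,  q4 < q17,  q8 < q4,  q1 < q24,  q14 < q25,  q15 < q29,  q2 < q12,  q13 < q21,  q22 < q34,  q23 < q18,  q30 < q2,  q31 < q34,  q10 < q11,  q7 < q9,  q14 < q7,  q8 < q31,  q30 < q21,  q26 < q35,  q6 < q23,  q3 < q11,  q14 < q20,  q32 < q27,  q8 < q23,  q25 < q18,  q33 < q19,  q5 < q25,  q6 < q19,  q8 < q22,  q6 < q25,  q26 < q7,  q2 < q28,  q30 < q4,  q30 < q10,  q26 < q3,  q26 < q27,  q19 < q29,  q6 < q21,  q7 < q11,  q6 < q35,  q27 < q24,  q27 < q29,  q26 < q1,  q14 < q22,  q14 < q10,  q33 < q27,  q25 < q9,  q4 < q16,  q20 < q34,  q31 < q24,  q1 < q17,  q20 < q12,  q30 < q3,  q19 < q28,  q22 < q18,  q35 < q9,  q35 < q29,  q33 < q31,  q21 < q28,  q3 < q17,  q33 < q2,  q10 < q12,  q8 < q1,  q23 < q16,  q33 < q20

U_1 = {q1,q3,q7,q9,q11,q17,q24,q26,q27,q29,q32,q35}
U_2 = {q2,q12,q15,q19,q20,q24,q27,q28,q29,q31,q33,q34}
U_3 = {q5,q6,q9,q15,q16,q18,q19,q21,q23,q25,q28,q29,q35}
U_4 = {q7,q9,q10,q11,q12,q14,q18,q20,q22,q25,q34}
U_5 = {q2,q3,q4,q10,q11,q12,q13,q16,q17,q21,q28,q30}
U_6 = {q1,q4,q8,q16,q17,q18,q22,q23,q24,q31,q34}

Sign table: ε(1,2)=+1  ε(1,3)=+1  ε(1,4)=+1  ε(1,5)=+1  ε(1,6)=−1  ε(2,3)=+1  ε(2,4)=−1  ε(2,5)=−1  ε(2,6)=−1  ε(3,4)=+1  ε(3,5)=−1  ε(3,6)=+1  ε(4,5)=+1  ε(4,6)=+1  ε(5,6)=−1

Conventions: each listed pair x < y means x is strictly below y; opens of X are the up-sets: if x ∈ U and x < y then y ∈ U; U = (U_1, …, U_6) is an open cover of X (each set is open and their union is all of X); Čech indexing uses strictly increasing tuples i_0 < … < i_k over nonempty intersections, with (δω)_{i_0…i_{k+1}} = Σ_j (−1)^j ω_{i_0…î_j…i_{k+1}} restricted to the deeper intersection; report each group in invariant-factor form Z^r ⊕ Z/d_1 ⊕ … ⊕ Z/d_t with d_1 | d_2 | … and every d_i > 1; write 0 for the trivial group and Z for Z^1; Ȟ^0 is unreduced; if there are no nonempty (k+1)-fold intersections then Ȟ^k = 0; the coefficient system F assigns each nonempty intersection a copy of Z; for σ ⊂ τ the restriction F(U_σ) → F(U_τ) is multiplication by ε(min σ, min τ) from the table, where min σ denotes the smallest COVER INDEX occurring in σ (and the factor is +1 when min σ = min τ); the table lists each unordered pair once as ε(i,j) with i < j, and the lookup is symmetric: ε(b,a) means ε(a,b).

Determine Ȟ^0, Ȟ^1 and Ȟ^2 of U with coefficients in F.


Ȟ^0(U;F) ≅ 0,  Ȟ^1(U;F) ≅ Z/2,  Ȟ^2(U;F) ≅ Z

nerve of the cover:
  U12={q24,q27,q29} U13={q9,q29,q35} U14={q7,q9,q11} U15={q3,q11,q17} U16={q1,q17,q24} U23={q15,q19,q28,q29} U24={q12,q20,q34} U25={q2,q12,q28} U26={q24,q31,q34} U34={q9,q18,q25} U35={q16,q21,q28} U36={q16,q18,q23} U45={q10,q11,q12} U46={q18,q22,q34} U56={q4,q16,q17}
  U123={q29} U126={q24} U134={q9} U145={q11} U156={q17} U235={q28} U245={q12} U246={q34} U346={q18} U356={q16}
C dims 6,15,10; δ0: rk 6, SNF 1^5·2; δ1: rk 9, SNF 1^9
Ȟ^0 = (6 − 6) − 0 = 0, so Ȟ^0 ≅ 0
Ȟ^1 = (15 − 9) − 6 = 0 plus torsion [2], so Ȟ^1 ≅ Z/2
Ȟ^2 = (10 − 0) − 9 = 1, so Ȟ^2 ≅ Z


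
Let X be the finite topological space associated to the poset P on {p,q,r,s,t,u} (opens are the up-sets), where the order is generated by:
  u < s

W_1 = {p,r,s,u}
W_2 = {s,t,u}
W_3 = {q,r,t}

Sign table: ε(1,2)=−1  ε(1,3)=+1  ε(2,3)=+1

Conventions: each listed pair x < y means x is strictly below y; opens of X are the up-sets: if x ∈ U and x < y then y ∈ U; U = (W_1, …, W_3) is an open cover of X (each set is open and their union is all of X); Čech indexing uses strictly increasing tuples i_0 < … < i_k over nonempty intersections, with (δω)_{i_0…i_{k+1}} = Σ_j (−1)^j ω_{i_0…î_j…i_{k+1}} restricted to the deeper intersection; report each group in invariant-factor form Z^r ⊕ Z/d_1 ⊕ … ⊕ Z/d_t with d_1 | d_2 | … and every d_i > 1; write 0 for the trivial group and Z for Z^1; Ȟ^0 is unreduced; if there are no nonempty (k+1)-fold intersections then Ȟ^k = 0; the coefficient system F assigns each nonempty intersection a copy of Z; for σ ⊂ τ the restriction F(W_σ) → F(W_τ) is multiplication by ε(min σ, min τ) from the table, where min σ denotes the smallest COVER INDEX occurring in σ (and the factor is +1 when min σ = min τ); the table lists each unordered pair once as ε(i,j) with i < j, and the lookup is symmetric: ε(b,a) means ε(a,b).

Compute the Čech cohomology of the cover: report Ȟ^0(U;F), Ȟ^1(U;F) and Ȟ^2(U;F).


cover nerve:
  W12={s,u} W13={r} W23={t}
C dims 3,3; δ0: rk 3, SNF 1^2·2
Ȟ^0: (3−3)−0=0 ⇒ 0
Ȟ^1: (3−0)−3=0 plus torsion [2] ⇒ Z/2
Ȟ^2: (0−0)−0=0 ⇒ 0

Ȟ^0 = 0,  Ȟ^1 = Z/2,  Ȟ^2 = 0


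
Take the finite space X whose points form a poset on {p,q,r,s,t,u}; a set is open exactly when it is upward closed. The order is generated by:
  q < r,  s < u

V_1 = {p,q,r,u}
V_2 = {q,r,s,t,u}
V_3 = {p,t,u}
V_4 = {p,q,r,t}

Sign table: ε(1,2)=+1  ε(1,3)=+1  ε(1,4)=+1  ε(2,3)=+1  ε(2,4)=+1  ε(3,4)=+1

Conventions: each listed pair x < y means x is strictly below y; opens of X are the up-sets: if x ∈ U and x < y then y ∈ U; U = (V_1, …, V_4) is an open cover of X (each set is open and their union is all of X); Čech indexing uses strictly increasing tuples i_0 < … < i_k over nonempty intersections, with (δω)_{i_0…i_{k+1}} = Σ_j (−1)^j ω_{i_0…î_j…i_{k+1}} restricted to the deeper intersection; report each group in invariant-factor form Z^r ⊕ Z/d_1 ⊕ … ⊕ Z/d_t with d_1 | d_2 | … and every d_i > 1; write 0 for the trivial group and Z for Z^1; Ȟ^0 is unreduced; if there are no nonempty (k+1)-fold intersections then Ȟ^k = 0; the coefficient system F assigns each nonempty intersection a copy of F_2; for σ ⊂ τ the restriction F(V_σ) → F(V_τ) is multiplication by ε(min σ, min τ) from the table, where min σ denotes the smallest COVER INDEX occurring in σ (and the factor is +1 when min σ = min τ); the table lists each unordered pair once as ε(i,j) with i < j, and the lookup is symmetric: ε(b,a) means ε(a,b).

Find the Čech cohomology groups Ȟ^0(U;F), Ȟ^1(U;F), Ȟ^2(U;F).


Ȟ^0(U;F) ≅ Z/2, Ȟ^1(U;F) ≅ 0 and Ȟ^2(U;F) ≅ Z/2

nonempty intersections:
  V12={q,r,u} V13={p,u} V14={p,q,r} V23={t,u} V24={q,r,t} V34={p,t}
  V123={u} V124={q,r} V134={p} V234={t}
C dims 4,6,4; δ0: rk_F2 3; δ1: rk_F2 3
Ȟ^0: (4−3)−0=1 ⇒ Z/2
Ȟ^1: (6−3)−3=0 ⇒ 0
Ȟ^2: (4−0)−3=1 ⇒ Z/2


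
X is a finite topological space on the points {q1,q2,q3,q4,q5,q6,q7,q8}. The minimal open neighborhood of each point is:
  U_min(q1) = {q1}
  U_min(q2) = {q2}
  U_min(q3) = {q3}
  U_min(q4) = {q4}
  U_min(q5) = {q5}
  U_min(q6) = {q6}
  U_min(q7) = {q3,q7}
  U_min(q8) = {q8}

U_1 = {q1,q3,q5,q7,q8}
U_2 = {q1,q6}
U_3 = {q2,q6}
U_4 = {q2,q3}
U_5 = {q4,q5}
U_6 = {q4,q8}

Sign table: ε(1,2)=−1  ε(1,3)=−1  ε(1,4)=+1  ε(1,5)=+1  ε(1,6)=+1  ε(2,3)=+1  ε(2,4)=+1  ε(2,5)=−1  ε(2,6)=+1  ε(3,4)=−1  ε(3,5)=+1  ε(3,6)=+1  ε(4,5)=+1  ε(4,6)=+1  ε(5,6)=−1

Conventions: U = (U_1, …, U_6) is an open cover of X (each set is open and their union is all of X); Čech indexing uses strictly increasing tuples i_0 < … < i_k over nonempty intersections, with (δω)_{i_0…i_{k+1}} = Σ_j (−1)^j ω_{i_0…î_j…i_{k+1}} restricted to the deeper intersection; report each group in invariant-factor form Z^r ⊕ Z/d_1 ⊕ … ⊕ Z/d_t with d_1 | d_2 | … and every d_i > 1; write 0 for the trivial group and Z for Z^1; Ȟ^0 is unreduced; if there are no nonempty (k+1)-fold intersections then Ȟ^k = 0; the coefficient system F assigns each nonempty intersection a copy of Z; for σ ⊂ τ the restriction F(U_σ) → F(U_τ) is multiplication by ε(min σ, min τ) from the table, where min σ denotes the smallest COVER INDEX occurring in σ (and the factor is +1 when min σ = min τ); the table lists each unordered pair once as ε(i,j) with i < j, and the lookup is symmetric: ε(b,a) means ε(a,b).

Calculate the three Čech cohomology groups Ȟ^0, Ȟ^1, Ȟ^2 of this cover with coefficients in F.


cover nerve:
  U12={q1} U14={q3} U15={q5} U16={q8} U23={q6} U34={q2} U56={q4}
C dims 6,7; δ0: rk 6, SNF 1^5·2
Ȟ^0: (6−6)−0=0 ⇒ 0
Ȟ^1: (7−0)−6=1 plus torsion [2] ⇒ Z ⊕ Z/2
Ȟ^2: (0−0)−0=0 ⇒ 0

Ȟ^0(U;F) ≅ 0,  Ȟ^1(U;F) ≅ Z ⊕ Z/2,  Ȟ^2(U;F) ≅ 0


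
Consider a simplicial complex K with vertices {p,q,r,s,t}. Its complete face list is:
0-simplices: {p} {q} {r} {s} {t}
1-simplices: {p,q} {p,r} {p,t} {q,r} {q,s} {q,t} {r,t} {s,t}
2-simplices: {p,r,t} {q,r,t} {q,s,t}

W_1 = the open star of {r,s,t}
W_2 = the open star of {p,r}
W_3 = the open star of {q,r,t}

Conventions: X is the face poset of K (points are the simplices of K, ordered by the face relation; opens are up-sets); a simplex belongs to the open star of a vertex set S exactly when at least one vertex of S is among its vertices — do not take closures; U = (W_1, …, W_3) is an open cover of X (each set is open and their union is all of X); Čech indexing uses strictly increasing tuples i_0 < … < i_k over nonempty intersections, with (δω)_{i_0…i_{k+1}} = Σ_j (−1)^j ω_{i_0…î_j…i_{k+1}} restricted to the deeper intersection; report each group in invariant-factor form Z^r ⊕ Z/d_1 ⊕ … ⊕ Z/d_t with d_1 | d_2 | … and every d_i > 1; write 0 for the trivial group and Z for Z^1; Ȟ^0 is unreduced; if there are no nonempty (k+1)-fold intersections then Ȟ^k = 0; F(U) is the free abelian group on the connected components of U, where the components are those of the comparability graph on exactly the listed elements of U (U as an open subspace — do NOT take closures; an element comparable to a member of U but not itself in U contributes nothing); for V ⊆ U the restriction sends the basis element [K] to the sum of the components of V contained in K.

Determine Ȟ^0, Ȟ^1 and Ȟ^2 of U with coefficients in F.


nonempty overlaps:
  W1={{r},{s},{t},{p,r},{p,t},{q,r},{q,s},{q,t},{r,t},{s,t},{p,r,t},{q,r,t},{q,s,t}} W2={{p},{r},{p,q},{p,r},{p,t},{q,r},{r,t},{p,r,t},{q,r,t}} W3={{q},{r},{t},{p,q},{p,r},{p,t},{q,r},{q,s},{q,t},{r,t},{s,t},{p,r,t},{q,r,t},{q,s,t}}
  W12={{r},{p,r},{p,t},{q,r},{r,t},{p,r,t},{q,r,t}} W13={{r},{t},{p,r},{p,t},{q,r},{q,s},{q,t},{r,t},{s,t},{p,r,t},{q,r,t},{q,s,t}} W23={{r},{p,q},{p,r},{p,t},{q,r},{r,t},{p,r,t},{q,r,t}}
  W123={{r},{p,r},{p,t},{q,r},{r,t},{p,r,t},{q,r,t}}
components per intersection:
  W1: {{r},{s},{t},{p,r},{p,t},{q,r},{q,s},{q,t},{r,t},{s,t},{p,r,t},{q,r,t},{q,s,t}}
  W2: {{p},{r},{p,q},{p,r},{p,t},{q,r},{r,t},{p,r,t},{q,r,t}}
  W3: {{q},{r},{t},{p,q},{p,r},{p,t},{q,r},{q,s},{q,t},{r,t},{s,t},{p,r,t},{q,r,t},{q,s,t}}
  W12: {{r},{p,r},{p,t},{q,r},{r,t},{p,r,t},{q,r,t}}
  W13: {{r},{t},{p,r},{p,t},{q,r},{q,s},{q,t},{r,t},{s,t},{p,r,t},{q,r,t},{q,s,t}}
  W23: {{r},{p,r},{p,t},{q,r},{r,t},{p,r,t},{q,r,t}} {{p,q}}
  W123: {{r},{p,r},{p,t},{q,r},{r,t},{p,r,t},{q,r,t}}
C dims 3,4,1; δ0: rk 2, SNF 1^2; δ1: rk 1, SNF 1^1
degree 0: 3−2−0 = 1 → Ȟ^0 ≅ Z
degree 1: 4−1−2 = 1 → Ȟ^1 ≅ Z
degree 2: 1−0−1 = 0 → Ȟ^2 ≅ 0

Ȟ^0 = Z, Ȟ^1 = Z and Ȟ^2 = 0


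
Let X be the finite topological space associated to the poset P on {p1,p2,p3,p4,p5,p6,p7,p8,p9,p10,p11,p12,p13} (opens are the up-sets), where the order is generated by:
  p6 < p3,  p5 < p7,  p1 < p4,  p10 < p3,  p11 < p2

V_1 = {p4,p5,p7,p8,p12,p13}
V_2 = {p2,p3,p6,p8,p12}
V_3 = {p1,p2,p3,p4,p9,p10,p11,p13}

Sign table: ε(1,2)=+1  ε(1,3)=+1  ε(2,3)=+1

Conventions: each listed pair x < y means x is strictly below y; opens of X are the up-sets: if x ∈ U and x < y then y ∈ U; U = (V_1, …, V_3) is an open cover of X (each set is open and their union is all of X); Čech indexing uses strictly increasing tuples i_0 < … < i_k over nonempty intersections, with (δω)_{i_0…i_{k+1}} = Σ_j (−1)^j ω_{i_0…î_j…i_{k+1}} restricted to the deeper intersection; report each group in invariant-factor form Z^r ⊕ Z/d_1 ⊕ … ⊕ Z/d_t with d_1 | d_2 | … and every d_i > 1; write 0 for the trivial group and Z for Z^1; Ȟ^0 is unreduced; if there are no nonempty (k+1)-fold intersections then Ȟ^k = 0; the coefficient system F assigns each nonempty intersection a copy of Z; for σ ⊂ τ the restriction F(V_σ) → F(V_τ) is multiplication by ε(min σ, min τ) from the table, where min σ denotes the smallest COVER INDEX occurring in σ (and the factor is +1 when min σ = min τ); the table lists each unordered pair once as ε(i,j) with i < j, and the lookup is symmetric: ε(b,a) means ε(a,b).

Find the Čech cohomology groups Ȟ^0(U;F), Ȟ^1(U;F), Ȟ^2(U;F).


nerve of the cover:
  V12={p8,p12} V13={p4,p13} V23={p2,p3}
C dims 3,3; δ0: rk 2, SNF 1^2
Ȟ^0 = (3 − 2) − 0 = 1, so Ȟ^0 ≅ Z
Ȟ^1 = (3 − 0) − 2 = 1, so Ȟ^1 ≅ Z
Ȟ^2 = (0 − 0) − 0 = 0, so Ȟ^2 ≅ 0

Ȟ^0(U;F) ≅ Z,  Ȟ^1(U;F) ≅ Z,  Ȟ^2(U;F) ≅ 0


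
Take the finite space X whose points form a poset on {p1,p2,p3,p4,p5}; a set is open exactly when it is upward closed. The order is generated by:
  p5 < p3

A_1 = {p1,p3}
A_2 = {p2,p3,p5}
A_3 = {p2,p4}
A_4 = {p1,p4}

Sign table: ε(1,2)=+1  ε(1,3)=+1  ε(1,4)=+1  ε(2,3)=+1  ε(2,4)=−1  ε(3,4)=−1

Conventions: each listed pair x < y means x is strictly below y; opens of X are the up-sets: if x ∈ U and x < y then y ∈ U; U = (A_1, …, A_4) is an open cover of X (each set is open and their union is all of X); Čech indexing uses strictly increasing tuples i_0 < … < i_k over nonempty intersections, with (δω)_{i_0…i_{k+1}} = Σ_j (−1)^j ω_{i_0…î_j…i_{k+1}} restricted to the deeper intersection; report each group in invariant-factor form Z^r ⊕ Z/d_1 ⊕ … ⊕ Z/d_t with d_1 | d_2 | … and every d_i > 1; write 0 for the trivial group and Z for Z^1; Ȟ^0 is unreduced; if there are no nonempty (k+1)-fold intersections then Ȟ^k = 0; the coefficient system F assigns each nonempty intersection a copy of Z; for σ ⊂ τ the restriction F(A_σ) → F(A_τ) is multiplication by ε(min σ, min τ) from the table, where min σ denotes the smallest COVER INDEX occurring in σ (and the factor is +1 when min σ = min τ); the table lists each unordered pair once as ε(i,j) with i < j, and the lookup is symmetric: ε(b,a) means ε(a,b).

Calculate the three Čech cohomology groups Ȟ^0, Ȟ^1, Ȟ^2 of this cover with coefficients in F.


intersection data:
  A12={p3} A14={p1} A23={p2} A34={p4}
C dims 4,4; δ0: rk 4, SNF 1^3·2
Ȟ^0 = (4 − 4) − 0 = 0, so Ȟ^0 ≅ 0
Ȟ^1 = (4 − 0) − 4 = 0 plus torsion [2], so Ȟ^1 ≅ Z/2
Ȟ^2 = (0 − 0) − 0 = 0, so Ȟ^2 ≅ 0

Ȟ^0 = 0,  Ȟ^1 = Z/2,  Ȟ^2 = 0


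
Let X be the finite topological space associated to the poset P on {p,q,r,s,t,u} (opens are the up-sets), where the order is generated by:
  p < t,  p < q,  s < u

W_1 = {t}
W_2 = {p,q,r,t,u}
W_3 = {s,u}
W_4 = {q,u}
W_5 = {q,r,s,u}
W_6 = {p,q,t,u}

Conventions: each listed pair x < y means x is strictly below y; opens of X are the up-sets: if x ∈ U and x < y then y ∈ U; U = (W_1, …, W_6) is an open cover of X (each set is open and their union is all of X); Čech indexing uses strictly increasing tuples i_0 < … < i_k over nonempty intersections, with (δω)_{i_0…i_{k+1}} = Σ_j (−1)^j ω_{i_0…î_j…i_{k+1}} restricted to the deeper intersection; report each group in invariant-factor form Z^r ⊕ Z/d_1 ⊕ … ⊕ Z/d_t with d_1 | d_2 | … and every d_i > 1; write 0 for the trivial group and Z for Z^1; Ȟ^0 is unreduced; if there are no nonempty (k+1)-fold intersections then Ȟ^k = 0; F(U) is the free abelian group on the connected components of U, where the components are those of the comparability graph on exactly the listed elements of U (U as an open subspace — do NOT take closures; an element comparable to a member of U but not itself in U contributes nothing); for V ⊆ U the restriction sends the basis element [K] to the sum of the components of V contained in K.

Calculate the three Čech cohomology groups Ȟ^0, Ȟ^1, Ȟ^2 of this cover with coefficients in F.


Ȟ^0 ≅ Z^3, Ȟ^1 ≅ 0, Ȟ^2 ≅ 0

nerve of the cover:
  W12={t} W16={t} W23={u} W24={q,u} W25={q,r,u} W26={p,q,t,u} W34={u} W35={s,u} W36={u} W45={q,u} W46={q,u} W56={q,u}
  W126={t} W234={u} W235={u} W236={u} W245={q,u} W246={q,u} W256={q,u} W345={u} W346={u} W356={u} W456={q,u}
  W2345={u} W2346={u} W2356={u} W2456={q,u} W3456={u}
  W23456={u}
components per intersection:
  W1: {t}
  W2: {p,q,t} {r} {u}
  W3: {s,u}
  W4: {q} {u}
  W5: {q} {r} {s,u}
  W6: {p,q,t} {u}
  W12: {t}
  W16: {t}
  W23: {u}
  W24: {q} {u}
  W25: {q} {r} {u}
  W26: {p,q,t} {u}
  W34: {u}
  W35: {s,u}
  W36: {u}
  W45: {q} {u}
  W46: {q} {u}
  W56: {q} {u}
  W126: {t}
  W234: {u}
  W235: {u}
  W236: {u}
  W245: {q} {u}
  W246: {q} {u}
  W256: {q} {u}
  W345: {u}
  W346: {u}
  W356: {u}
  W456: {q} {u}
  W2345: {u}
  W2346: {u}
  W2356: {u}
  W2456: {q} {u}
  W3456: {u}
  W23456: {u}
C dims 12,19,15,6; δ0: rk 9, SNF 1^9; δ1: rk 10, SNF 1^10; δ2: rk 5, SNF 1^5
Ȟ^0 = (12 − 9) − 0 = 3, so Ȟ^0 ≅ Z^3
Ȟ^1 = (19 − 10) − 9 = 0, so Ȟ^1 ≅ 0
Ȟ^2 = (15 − 5) − 10 = 0, so Ȟ^2 ≅ 0


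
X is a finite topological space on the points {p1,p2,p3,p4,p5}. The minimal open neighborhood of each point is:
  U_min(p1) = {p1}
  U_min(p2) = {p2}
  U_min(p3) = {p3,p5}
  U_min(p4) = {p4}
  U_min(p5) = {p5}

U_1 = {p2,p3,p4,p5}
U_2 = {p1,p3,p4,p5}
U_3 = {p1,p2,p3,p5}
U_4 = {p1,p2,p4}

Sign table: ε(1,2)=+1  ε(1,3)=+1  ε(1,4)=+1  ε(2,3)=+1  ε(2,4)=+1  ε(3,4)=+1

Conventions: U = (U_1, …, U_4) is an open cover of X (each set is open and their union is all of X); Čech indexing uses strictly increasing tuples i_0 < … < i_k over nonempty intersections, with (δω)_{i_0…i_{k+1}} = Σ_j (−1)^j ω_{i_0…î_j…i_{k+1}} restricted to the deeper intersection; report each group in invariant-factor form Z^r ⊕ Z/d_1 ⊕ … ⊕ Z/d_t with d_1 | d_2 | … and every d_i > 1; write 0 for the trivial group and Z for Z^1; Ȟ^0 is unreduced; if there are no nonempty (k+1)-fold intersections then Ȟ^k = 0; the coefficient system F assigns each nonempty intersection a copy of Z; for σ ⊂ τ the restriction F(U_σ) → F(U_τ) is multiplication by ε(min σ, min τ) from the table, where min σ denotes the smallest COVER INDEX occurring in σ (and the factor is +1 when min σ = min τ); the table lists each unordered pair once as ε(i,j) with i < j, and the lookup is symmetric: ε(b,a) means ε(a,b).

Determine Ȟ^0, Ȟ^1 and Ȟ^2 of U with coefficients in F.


Ȟ^0 ≅ Z, Ȟ^1 ≅ 0, Ȟ^2 ≅ Z

nerve simplices:
  U12={p3,p4,p5} U13={p2,p3,p5} U14={p2,p4} U23={p1,p3,p5} U24={p1,p4} U34={p1,p2}
  U123={p3,p5} U124={p4} U134={p2} U234={p1}
C dims 4,6,4; δ0: rk 3, SNF 1^3; δ1: rk 3, SNF 1^3
degree 0: 4−3−0 = 1 → Ȟ^0 ≅ Z
degree 1: 6−3−3 = 0 → Ȟ^1 ≅ 0
degree 2: 4−0−3 = 1 → Ȟ^2 ≅ Z


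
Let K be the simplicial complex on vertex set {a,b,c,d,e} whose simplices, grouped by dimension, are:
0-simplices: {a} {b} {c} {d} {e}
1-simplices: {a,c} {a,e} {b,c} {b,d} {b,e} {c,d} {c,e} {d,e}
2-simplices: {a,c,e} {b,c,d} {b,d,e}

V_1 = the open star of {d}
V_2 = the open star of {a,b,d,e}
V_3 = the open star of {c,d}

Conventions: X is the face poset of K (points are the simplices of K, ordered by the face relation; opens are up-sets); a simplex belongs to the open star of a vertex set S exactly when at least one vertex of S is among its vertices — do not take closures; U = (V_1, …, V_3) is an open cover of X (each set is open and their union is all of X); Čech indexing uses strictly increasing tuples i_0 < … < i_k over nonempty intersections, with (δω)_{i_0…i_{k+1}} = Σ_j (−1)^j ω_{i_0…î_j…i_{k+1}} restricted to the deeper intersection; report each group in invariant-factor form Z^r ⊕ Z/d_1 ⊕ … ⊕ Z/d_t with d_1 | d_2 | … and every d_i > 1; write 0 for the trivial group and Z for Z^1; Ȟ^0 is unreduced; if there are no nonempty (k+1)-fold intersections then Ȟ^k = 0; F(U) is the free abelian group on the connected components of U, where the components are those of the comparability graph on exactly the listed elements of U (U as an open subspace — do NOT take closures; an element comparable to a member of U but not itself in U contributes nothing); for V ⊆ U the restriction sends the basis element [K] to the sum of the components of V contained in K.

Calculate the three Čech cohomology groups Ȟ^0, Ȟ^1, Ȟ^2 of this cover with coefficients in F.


nonempty overlaps:
  V1={{d},{b,d},{c,d},{d,e},{b,c,d},{b,d,e}} V2={{a},{b},{d},{e},{a,c},{a,e},{b,c},{b,d},{b,e},{c,d},{c,e},{d,e},{a,c,e},{b,c,d},{b,d,e}} V3={{c},{d},{a,c},{b,c},{b,d},{c,d},{c,e},{d,e},{a,c,e},{b,c,d},{b,d,e}}
  V12={{d},{b,d},{c,d},{d,e},{b,c,d},{b,d,e}} V13={{d},{b,d},{c,d},{d,e},{b,c,d},{b,d,e}} V23={{d},{a,c},{b,c},{b,d},{c,d},{c,e},{d,e},{a,c,e},{b,c,d},{b,d,e}}
  V123={{d},{b,d},{c,d},{d,e},{b,c,d},{b,d,e}}
components per intersection:
  V1: {{d},{b,d},{c,d},{d,e},{b,c,d},{b,d,e}}
  V2: {{a},{b},{d},{e},{a,c},{a,e},{b,c},{b,d},{b,e},{c,d},{c,e},{d,e},{a,c,e},{b,c,d},{b,d,e}}
  V3: {{c},{d},{a,c},{b,c},{b,d},{c,d},{c,e},{d,e},{a,c,e},{b,c,d},{b,d,e}}
  V12: {{d},{b,d},{c,d},{d,e},{b,c,d},{b,d,e}}
  V13: {{d},{b,d},{c,d},{d,e},{b,c,d},{b,d,e}}
  V23: {{d},{b,c},{b,d},{c,d},{d,e},{b,c,d},{b,d,e}} {{a,c},{c,e},{a,c,e}}
  V123: {{d},{b,d},{c,d},{d,e},{b,c,d},{b,d,e}}
C dims 3,4,1; δ0: rk 2, SNF 1^2; δ1: rk 1, SNF 1^1
degree 0: 3−2−0 = 1 → Ȟ^0 ≅ Z
degree 1: 4−1−2 = 1 → Ȟ^1 ≅ Z
degree 2: 1−0−1 = 0 → Ȟ^2 ≅ 0

Ȟ^0 = Z; Ȟ^1 = Z; Ȟ^2 = 0


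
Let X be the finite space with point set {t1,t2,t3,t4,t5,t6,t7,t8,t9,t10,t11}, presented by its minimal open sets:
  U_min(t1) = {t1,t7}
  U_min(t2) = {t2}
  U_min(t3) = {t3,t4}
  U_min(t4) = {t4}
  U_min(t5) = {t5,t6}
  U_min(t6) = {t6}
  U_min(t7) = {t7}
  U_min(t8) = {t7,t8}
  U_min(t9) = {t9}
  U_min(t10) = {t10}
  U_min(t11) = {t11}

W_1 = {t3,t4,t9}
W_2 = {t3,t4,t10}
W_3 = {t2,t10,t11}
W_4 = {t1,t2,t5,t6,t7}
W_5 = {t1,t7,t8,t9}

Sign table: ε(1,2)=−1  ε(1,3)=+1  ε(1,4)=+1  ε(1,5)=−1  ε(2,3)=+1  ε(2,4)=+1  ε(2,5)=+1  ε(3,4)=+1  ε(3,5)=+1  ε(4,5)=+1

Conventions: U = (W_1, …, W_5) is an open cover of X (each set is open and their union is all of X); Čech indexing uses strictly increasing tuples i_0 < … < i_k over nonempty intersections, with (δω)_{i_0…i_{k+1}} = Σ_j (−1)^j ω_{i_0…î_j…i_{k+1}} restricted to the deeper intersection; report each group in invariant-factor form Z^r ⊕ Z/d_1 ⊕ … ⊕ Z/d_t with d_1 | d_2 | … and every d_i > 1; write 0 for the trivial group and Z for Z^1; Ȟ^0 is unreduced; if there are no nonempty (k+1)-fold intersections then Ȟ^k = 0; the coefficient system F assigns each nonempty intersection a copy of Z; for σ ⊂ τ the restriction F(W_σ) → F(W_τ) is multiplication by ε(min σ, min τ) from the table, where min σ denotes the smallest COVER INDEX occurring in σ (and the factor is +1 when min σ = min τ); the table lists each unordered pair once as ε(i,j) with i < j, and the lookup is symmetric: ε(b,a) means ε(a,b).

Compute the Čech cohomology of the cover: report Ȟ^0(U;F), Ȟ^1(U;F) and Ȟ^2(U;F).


intersection data:
  W12={t3,t4} W15={t9} W23={t10} W34={t2} W45={t1,t7}
C dims 5,5; δ0: rk 4, SNF 1^4
Ȟ^0 = (5 − 4) − 0 = 1, so Ȟ^0 ≅ Z
Ȟ^1 = (5 − 0) − 4 = 1, so Ȟ^1 ≅ Z
Ȟ^2 = (0 − 0) − 0 = 0, so Ȟ^2 ≅ 0

Ȟ^0 ≅ Z; Ȟ^1 ≅ Z; Ȟ^2 ≅ 0


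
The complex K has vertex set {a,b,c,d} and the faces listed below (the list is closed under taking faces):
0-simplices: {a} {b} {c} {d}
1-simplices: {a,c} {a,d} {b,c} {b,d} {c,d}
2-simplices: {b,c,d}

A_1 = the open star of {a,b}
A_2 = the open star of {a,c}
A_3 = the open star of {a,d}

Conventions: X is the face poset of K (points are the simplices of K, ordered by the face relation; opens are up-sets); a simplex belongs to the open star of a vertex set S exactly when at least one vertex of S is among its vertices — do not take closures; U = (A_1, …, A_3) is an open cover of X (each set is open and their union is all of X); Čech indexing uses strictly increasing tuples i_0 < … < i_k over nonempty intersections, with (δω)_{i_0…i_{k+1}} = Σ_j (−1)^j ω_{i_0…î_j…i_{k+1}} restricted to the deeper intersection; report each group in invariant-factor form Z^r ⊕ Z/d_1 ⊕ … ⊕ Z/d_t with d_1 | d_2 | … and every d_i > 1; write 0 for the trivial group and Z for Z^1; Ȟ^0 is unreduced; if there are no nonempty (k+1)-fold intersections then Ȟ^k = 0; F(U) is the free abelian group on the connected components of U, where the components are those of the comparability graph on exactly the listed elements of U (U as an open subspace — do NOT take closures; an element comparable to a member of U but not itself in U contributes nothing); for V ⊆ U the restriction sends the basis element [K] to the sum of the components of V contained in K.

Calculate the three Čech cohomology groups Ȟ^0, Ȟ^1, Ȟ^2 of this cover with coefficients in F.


nerve simplices:
  A1={{a},{b},{a,c},{a,d},{b,c},{b,d},{b,c,d}} A2={{a},{c},{a,c},{a,d},{b,c},{c,d},{b,c,d}} A3={{a},{d},{a,c},{a,d},{b,d},{c,d},{b,c,d}}
  A12={{a},{a,c},{a,d},{b,c},{b,c,d}} A13={{a},{a,c},{a,d},{b,d},{b,c,d}} A23={{a},{a,c},{a,d},{c,d},{b,c,d}}
  A123={{a},{a,c},{a,d},{b,c,d}}
components per intersection:
  A1: {{a},{a,c},{a,d}} {{b},{b,c},{b,d},{b,c,d}}
  A2: {{a},{c},{a,c},{a,d},{b,c},{c,d},{b,c,d}}
  A3: {{a},{d},{a,c},{a,d},{b,d},{c,d},{b,c,d}}
  A12: {{a},{a,c},{a,d}} {{b,c},{b,c,d}}
  A13: {{a},{a,c},{a,d}} {{b,d},{b,c,d}}
  A23: {{a},{a,c},{a,d}} {{c,d},{b,c,d}}
  A123: {{a},{a,c},{a,d}} {{b,c,d}}
C dims 4,6,2; δ0: rk 3, SNF 1^3; δ1: rk 2, SNF 1^2
degree 0: 4−3−0 = 1 → Ȟ^0 ≅ Z
degree 1: 6−2−3 = 1 → Ȟ^1 ≅ Z
degree 2: 2−0−2 = 0 → Ȟ^2 ≅ 0

Ȟ^0 ≅ Z; Ȟ^1 ≅ Z; Ȟ^2 ≅ 0


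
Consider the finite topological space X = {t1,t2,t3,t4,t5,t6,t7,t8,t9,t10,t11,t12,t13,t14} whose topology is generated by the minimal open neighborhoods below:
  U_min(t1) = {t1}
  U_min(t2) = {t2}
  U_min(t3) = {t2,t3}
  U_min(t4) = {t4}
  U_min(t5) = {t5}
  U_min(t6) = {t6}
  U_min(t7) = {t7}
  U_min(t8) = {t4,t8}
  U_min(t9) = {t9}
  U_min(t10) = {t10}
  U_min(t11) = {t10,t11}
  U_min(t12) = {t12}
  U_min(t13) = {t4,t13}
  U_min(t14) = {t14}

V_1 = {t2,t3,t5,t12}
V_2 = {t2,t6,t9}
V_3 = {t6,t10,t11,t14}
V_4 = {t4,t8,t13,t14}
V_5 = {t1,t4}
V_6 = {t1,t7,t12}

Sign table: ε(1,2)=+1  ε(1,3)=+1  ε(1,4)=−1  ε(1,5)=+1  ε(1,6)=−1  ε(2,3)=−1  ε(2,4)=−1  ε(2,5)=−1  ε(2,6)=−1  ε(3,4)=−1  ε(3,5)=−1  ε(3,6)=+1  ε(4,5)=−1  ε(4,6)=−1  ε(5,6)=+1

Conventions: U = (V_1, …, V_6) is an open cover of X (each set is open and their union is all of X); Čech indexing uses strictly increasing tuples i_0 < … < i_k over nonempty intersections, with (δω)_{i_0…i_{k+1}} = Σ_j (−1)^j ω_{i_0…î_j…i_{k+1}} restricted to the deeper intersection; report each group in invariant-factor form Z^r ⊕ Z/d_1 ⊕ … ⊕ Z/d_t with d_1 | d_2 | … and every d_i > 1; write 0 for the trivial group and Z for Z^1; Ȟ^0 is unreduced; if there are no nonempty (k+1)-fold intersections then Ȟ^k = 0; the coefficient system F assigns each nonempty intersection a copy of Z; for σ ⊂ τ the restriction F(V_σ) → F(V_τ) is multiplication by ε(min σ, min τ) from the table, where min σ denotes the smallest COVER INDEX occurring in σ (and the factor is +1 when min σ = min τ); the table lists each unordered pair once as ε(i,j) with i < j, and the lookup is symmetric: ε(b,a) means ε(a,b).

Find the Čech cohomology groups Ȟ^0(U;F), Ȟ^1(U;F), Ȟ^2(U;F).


Ȟ^0 ≅ Z; Ȟ^1 ≅ Z; Ȟ^2 ≅ 0

nonempty intersections:
  V12={t2} V16={t12} V23={t6} V34={t14} V45={t4} V56={t1}
C dims 6,6; δ0: rk 5, SNF 1^5
Ȟ^0: (6−5)−0=1 ⇒ Z
Ȟ^1: (6−0)−5=1 ⇒ Z
Ȟ^2: (0−0)−0=0 ⇒ 0


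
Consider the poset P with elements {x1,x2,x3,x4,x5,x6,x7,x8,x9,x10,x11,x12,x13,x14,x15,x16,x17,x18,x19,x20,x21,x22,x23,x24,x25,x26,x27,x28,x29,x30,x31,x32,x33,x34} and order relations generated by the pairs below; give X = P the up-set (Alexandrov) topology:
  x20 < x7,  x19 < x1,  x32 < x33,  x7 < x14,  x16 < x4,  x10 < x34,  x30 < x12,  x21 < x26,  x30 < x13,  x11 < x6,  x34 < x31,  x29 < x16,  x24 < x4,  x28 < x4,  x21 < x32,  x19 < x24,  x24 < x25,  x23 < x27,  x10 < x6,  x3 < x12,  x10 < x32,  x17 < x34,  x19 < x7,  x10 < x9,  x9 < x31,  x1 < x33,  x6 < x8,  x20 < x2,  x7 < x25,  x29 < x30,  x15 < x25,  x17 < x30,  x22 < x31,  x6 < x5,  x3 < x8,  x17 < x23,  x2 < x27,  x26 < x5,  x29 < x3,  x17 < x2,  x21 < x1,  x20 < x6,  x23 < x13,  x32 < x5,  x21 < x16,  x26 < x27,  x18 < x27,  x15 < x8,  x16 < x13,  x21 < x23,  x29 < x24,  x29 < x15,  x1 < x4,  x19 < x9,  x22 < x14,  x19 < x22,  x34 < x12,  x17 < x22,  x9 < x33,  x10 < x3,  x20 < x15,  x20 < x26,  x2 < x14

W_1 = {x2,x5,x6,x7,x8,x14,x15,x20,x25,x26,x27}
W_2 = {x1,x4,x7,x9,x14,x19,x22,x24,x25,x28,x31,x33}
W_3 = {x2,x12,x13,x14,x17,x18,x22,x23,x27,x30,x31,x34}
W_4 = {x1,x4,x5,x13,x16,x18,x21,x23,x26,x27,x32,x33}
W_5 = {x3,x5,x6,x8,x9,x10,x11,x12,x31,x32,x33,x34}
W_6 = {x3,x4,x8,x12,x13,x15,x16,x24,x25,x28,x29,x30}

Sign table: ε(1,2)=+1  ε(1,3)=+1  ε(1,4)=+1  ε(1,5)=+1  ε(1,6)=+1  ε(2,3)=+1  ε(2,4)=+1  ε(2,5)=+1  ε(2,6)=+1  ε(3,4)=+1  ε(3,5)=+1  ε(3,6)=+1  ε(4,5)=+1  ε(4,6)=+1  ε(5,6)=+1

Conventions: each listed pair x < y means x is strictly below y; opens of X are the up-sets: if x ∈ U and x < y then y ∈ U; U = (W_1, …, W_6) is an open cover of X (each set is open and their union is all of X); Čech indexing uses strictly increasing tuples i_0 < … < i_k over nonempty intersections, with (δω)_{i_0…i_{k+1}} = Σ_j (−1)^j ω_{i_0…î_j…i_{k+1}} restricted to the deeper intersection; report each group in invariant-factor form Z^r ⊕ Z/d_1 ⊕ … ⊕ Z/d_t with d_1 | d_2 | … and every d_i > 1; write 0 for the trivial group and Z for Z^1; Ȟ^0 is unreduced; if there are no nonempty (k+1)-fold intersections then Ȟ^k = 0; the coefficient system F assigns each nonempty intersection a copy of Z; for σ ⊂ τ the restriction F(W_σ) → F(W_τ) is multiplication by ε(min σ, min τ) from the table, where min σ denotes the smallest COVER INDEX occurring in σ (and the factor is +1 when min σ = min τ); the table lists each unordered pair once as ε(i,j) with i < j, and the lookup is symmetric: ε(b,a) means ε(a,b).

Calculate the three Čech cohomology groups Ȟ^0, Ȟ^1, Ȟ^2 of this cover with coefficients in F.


Ȟ^0(U;F) ≅ Z, Ȟ^1(U;F) ≅ 0 and Ȟ^2(U;F) ≅ Z/2

nonempty overlaps:
  W12={x7,x14,x25} W13={x2,x14,x27} W14={x5,x26,x27} W15={x5,x6,x8} W16={x8,x15,x25} W23={x14,x22,x31} W24={x1,x4,x33} W25={x9,x31,x33} W26={x4,x24,x25,x28} W34={x13,x18,x23,x27} W35={x12,x31,x34} W36={x12,x13,x30} W45={x5,x32,x33} W46={x4,x13,x16} W56={x3,x8,x12}
  W123={x14} W126={x25} W134={x27} W145={x5} W156={x8} W235={x31} W245={x33} W246={x4} W346={x13} W356={x12}
C dims 6,15,10; δ0: rk 5, SNF 1^5; δ1: rk 10, SNF 1^9·2
degree 0: 6−5−0 = 1 → Ȟ^0 ≅ Z
degree 1: 15−10−5 = 0 → Ȟ^1 ≅ 0
degree 2: 10−0−10 = 0 plus torsion [2] → Ȟ^2 ≅ Z/2


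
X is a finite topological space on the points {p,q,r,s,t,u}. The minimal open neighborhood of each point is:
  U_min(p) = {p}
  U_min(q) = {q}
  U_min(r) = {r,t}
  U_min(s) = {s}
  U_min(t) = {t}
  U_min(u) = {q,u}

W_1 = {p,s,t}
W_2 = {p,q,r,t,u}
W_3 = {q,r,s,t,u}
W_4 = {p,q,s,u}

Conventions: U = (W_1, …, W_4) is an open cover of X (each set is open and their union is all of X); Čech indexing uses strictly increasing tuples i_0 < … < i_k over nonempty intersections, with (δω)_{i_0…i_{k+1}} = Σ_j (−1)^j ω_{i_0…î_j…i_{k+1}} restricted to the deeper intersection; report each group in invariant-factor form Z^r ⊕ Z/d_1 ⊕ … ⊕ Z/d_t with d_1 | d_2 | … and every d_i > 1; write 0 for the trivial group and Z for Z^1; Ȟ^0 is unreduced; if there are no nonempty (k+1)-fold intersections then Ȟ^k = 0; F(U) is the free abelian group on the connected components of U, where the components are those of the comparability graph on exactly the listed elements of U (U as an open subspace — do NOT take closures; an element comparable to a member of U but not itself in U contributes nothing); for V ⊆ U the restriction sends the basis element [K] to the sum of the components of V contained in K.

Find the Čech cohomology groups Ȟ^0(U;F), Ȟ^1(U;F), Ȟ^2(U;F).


Ȟ^0 = Z^4, Ȟ^1 = 0 and Ȟ^2 = 0

nerve of the cover:
  W12={p,t} W13={s,t} W14={p,s} W23={q,r,t,u} W24={p,q,u} W34={q,s,u}
  W123={t} W124={p} W134={s} W234={q,u}
components per intersection:
  W1: {p} {s} {t}
  W2: {p} {q,u} {r,t}
  W3: {q,u} {r,t} {s}
  W4: {p} {q,u} {s}
  W12: {p} {t}
  W13: {s} {t}
  W14: {p} {s}
  W23: {q,u} {r,t}
  W24: {p} {q,u}
  W34: {q,u} {s}
  W123: {t}
  W124: {p}
  W134: {s}
  W234: {q,u}
C dims 12,12,4; δ0: rk 8, SNF 1^8; δ1: rk 4, SNF 1^4
Ȟ^0 = (12 − 8) − 0 = 4, so Ȟ^0 ≅ Z^4
Ȟ^1 = (12 − 4) − 8 = 0, so Ȟ^1 ≅ 0
Ȟ^2 = (4 − 0) − 4 = 0, so Ȟ^2 ≅ 0


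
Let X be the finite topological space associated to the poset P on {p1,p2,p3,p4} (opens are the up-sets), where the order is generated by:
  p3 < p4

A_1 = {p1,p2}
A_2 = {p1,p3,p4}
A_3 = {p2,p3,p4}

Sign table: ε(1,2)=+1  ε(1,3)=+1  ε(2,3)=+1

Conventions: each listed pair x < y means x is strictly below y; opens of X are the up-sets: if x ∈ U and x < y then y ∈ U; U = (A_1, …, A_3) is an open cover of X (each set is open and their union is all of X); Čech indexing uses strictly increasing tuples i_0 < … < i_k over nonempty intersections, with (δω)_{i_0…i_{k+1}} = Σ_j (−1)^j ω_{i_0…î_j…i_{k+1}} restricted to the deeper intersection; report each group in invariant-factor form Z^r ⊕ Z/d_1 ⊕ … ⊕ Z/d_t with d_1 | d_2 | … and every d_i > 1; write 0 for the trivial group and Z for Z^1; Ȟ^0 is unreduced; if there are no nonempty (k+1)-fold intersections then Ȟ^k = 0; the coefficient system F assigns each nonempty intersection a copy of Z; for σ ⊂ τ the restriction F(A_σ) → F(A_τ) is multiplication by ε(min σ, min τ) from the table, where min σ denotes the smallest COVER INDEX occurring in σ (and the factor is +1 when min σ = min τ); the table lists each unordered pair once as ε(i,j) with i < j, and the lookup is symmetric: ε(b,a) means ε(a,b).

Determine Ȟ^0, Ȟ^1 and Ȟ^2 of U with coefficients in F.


nonempty overlaps:
  A12={p1} A13={p2} A23={p3,p4}
C dims 3,3; δ0: rk 2, SNF 1^2
degree 0: 3−2−0 = 1 → Ȟ^0 ≅ Z
degree 1: 3−0−2 = 1 → Ȟ^1 ≅ Z
degree 2: 0−0−0 = 0 → Ȟ^2 ≅ 0

Ȟ^0(U;F) ≅ Z; Ȟ^1(U;F) ≅ Z; Ȟ^2(U;F) ≅ 0


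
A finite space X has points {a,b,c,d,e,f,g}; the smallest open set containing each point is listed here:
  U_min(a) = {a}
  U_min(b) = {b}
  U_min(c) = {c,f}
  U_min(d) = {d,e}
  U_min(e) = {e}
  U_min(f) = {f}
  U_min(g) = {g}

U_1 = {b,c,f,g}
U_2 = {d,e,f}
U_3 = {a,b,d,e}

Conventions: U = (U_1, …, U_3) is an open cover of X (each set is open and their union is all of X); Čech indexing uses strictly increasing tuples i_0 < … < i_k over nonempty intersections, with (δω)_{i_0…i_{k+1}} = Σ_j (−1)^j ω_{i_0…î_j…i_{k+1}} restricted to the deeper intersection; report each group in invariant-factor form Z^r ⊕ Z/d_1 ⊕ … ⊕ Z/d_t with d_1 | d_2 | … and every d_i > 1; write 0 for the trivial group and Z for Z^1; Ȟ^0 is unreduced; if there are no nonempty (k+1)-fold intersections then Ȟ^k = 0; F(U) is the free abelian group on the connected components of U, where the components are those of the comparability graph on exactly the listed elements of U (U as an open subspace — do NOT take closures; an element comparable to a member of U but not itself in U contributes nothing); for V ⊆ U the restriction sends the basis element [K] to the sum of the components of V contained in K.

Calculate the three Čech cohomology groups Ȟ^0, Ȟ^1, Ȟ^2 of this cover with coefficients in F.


nerve simplices:
  U12={f} U13={b} U23={d,e}
components per intersection:
  U1: {b} {c,f} {g}
  U2: {d,e} {f}
  U3: {a} {b} {d,e}
  U12: {f}
  U13: {b}
  U23: {d,e}
C dims 8,3; δ0: rk 3, SNF 1^3
degree 0: 8−3−0 = 5 → Ȟ^0 ≅ Z^5
degree 1: 3−0−3 = 0 → Ȟ^1 ≅ 0
degree 2: 0−0−0 = 0 → Ȟ^2 ≅ 0

Ȟ^0 ≅ Z^5, Ȟ^1 ≅ 0, Ȟ^2 ≅ 0


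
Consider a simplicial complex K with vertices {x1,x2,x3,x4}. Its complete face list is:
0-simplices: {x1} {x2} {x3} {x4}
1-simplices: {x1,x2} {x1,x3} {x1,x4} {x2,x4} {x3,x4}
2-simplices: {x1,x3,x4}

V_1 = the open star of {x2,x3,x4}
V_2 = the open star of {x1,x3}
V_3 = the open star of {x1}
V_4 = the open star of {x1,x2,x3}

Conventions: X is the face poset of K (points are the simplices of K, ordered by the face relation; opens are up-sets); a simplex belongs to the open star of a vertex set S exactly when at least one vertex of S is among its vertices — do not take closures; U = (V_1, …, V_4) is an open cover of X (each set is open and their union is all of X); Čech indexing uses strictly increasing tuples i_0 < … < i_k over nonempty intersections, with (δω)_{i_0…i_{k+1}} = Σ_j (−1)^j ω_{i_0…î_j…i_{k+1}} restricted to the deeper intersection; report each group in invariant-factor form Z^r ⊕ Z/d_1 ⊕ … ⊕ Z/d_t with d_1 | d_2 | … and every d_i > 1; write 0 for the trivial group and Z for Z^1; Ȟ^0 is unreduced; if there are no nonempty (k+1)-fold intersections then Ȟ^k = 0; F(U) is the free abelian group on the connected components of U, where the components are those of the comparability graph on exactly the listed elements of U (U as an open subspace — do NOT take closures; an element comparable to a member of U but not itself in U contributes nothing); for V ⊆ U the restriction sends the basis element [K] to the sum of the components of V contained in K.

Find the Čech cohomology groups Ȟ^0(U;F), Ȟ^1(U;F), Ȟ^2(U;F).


nerve simplices:
  V1={{x2},{x3},{x4},{x1,x2},{x1,x3},{x1,x4},{x2,x4},{x3,x4},{x1,x3,x4}} V2={{x1},{x3},{x1,x2},{x1,x3},{x1,x4},{x3,x4},{x1,x3,x4}} V3={{x1},{x1,x2},{x1,x3},{x1,x4},{x1,x3,x4}} V4={{x1},{x2},{x3},{x1,x2},{x1,x3},{x1,x4},{x2,x4},{x3,x4},{x1,x3,x4}}
  V12={{x3},{x1,x2},{x1,x3},{x1,x4},{x3,x4},{x1,x3,x4}} V13={{x1,x2},{x1,x3},{x1,x4},{x1,x3,x4}} V14={{x2},{x3},{x1,x2},{x1,x3},{x1,x4},{x2,x4},{x3,x4},{x1,x3,x4}} V23={{x1},{x1,x2},{x1,x3},{x1,x4},{x1,x3,x4}} V24={{x1},{x3},{x1,x2},{x1,x3},{x1,x4},{x3,x4},{x1,x3,x4}} V34={{x1},{x1,x2},{x1,x3},{x1,x4},{x1,x3,x4}}
  V123={{x1,x2},{x1,x3},{x1,x4},{x1,x3,x4}} V124={{x3},{x1,x2},{x1,x3},{x1,x4},{x3,x4},{x1,x3,x4}} V134={{x1,x2},{x1,x3},{x1,x4},{x1,x3,x4}} V234={{x1},{x1,x2},{x1,x3},{x1,x4},{x1,x3,x4}}
  V1234={{x1,x2},{x1,x3},{x1,x4},{x1,x3,x4}}
components per intersection:
  V1: {{x2},{x3},{x4},{x1,x2},{x1,x3},{x1,x4},{x2,x4},{x3,x4},{x1,x3,x4}}
  V2: {{x1},{x3},{x1,x2},{x1,x3},{x1,x4},{x3,x4},{x1,x3,x4}}
  V3: {{x1},{x1,x2},{x1,x3},{x1,x4},{x1,x3,x4}}
  V4: {{x1},{x2},{x3},{x1,x2},{x1,x3},{x1,x4},{x2,x4},{x3,x4},{x1,x3,x4}}
  V12: {{x3},{x1,x3},{x1,x4},{x3,x4},{x1,x3,x4}} {{x1,x2}}
  V13: {{x1,x2}} {{x1,x3},{x1,x4},{x1,x3,x4}}
  V14: {{x2},{x1,x2},{x2,x4}} {{x3},{x1,x3},{x1,x4},{x3,x4},{x1,x3,x4}}
  V23: {{x1},{x1,x2},{x1,x3},{x1,x4},{x1,x3,x4}}
  V24: {{x1},{x3},{x1,x2},{x1,x3},{x1,x4},{x3,x4},{x1,x3,x4}}
  V34: {{x1},{x1,x2},{x1,x3},{x1,x4},{x1,x3,x4}}
  V123: {{x1,x2}} {{x1,x3},{x1,x4},{x1,x3,x4}}
  V124: {{x3},{x1,x3},{x1,x4},{x3,x4},{x1,x3,x4}} {{x1,x2}}
  V134: {{x1,x2}} {{x1,x3},{x1,x4},{x1,x3,x4}}
  V234: {{x1},{x1,x2},{x1,x3},{x1,x4},{x1,x3,x4}}
  V1234: {{x1,x2}} {{x1,x3},{x1,x4},{x1,x3,x4}}
C dims 4,9,7,2; δ0: rk 3, SNF 1^3; δ1: rk 5, SNF 1^5; δ2: rk 2, SNF 1^2
degree 0: 4−3−0 = 1 → Ȟ^0 ≅ Z
degree 1: 9−5−3 = 1 → Ȟ^1 ≅ Z
degree 2: 7−2−5 = 0 → Ȟ^2 ≅ 0

Ȟ^0 = Z, Ȟ^1 = Z and Ȟ^2 = 0


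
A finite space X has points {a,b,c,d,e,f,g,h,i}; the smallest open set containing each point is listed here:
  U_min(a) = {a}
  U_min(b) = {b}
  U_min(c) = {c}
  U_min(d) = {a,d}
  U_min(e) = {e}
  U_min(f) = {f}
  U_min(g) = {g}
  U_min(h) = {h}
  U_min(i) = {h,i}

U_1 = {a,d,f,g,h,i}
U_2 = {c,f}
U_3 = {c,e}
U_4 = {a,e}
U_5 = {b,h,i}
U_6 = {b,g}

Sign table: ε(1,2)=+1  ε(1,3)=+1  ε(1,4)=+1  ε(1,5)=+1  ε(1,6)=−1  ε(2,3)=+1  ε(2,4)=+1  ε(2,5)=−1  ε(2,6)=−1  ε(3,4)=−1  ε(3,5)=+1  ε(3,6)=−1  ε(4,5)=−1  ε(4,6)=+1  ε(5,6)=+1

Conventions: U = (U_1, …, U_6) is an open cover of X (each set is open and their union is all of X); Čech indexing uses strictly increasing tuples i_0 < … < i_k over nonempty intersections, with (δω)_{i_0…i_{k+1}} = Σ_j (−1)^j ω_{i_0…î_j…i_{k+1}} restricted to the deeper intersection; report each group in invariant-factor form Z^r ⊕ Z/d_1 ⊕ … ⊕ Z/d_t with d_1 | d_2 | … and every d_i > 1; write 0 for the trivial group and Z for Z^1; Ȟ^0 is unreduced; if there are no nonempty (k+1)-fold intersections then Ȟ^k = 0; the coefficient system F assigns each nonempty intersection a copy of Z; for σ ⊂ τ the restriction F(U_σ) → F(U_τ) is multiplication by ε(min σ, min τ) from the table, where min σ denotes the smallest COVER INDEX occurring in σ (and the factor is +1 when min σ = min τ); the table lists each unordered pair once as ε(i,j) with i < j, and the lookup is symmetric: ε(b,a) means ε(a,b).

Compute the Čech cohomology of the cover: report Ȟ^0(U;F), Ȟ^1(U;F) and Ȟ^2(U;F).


nonempty overlaps:
  U12={f} U14={a} U15={h,i} U16={g} U23={c} U34={e} U56={b}
C dims 6,7; δ0: rk 6, SNF 1^5·2
degree 0: 6−6−0 = 0 → Ȟ^0 ≅ 0
degree 1: 7−0−6 = 1 plus torsion [2] → Ȟ^1 ≅ Z ⊕ Z/2
degree 2: 0−0−0 = 0 → Ȟ^2 ≅ 0

Ȟ^0(U;F) ≅ 0,  Ȟ^1(U;F) ≅ Z ⊕ Z/2,  Ȟ^2(U;F) ≅ 0
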